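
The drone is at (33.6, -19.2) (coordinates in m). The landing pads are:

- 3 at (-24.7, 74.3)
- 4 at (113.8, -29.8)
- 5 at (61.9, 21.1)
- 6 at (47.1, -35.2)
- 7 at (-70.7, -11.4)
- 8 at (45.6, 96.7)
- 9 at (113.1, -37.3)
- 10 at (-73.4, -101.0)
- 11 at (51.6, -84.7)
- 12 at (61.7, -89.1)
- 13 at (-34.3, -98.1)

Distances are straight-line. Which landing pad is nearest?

6

Distances from (33.6, -19.2):
3: √((-58.3)² + (93.5)²) = √(3398.890 + 8742.250) = 110.2 m
4: √((80.2)² + (-10.6)²) = √(6432.040 + 112.360) = 80.9 m
5: √((28.3)² + (40.3)²) = √(800.890 + 1624.090) = 49.2 m
6: √((13.5)² + (-16.0)²) = √(182.250 + 256.000) = 20.9 m
7: √((-104.3)² + (7.8)²) = √(10878.490 + 60.840) = 104.6 m
8: √((12.0)² + (115.9)²) = √(144.000 + 13432.810) = 116.5 m
9: √((79.5)² + (-18.1)²) = √(6320.250 + 327.610) = 81.5 m
10: √((-107.0)² + (-81.8)²) = √(11449.000 + 6691.240) = 134.7 m
11: √((18.0)² + (-65.5)²) = √(324.000 + 4290.250) = 67.9 m
12: √((28.1)² + (-69.9)²) = √(789.610 + 4886.010) = 75.3 m
13: √((-67.9)² + (-78.9)²) = √(4610.410 + 6225.210) = 104.1 m
Minimum: 6 at 20.9 m.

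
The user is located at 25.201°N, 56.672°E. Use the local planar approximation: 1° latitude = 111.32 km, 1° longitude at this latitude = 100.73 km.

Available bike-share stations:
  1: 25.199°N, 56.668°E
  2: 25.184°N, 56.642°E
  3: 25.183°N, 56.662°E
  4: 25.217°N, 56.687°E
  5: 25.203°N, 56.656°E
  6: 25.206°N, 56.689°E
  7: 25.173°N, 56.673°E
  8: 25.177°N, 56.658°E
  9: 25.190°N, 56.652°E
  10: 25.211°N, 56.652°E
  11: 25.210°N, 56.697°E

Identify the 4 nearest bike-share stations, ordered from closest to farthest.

Distances from 25.201°N, 56.672°E:
1: √((-0.002·111.32)² + (-0.004·100.73)²) = √(0.04957 + 0.16234) = 0.460 km
2: √((-0.017·111.32)² + (-0.030·100.73)²) = √(3.58133 + 9.13188) = 3.566 km
3: √((-0.018·111.32)² + (-0.010·100.73)²) = √(4.01505 + 1.01465) = 2.243 km
4: √((0.016·111.32)² + (0.015·100.73)²) = √(3.17239 + 2.28297) = 2.336 km
5: √((0.002·111.32)² + (-0.016·100.73)²) = √(0.04957 + 2.59751) = 1.627 km
6: √((0.005·111.32)² + (0.017·100.73)²) = √(0.30980 + 2.93235) = 1.801 km
7: √((-0.028·111.32)² + (0.001·100.73)²) = √(9.71544 + 0.01015) = 3.119 km
8: √((-0.024·111.32)² + (-0.014·100.73)²) = √(7.13787 + 1.98872) = 3.021 km
9: √((-0.011·111.32)² + (-0.020·100.73)²) = √(1.49945 + 4.05861) = 2.358 km
10: √((0.010·111.32)² + (-0.020·100.73)²) = √(1.23921 + 4.05861) = 2.302 km
11: √((0.009·111.32)² + (0.025·100.73)²) = √(1.00376 + 6.34158) = 2.710 km
Sorted: 1 (0.460 km) < 5 (1.627 km) < 6 (1.801 km) < 3 (2.243 km) < 10 (2.302 km) < 4 (2.336 km) < …

1, 5, 6, 3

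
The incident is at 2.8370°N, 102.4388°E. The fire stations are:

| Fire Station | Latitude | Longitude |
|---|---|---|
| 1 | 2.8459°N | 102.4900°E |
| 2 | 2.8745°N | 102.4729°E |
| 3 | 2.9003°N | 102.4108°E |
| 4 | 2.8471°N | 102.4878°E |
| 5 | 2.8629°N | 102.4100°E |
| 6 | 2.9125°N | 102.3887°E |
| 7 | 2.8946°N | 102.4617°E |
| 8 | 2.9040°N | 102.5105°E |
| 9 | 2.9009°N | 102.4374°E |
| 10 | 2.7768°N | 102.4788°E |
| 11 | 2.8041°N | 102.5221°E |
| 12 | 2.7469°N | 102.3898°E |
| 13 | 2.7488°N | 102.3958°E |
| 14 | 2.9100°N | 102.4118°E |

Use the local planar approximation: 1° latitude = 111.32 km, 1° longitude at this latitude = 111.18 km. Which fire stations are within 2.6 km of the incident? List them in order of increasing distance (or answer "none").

none

Distances from 2.8370°N, 102.4388°E:
1: 5.7780 km
2: 5.6391 km
3: 7.7036 km
4: 5.5626 km
5: 4.3088 km
6: 10.0829 km
7: 6.8990 km
8: 10.9167 km
9: 7.1151 km
10: 8.0428 km
11: 9.9592 km
12: 11.4140 km
13: 10.9205 km
14: 8.6631 km
Threshold 2.6 km: none within range.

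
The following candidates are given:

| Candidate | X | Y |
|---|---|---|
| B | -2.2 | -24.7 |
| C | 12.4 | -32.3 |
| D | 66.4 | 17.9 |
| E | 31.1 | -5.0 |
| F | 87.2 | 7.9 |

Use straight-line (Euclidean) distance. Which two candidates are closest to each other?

Pairwise distances:
B–C: 16.5
B–D: 80.8
B–E: 38.7
B–F: 95.2
C–D: 73.7
C–E: 33.1
C–F: 84.9
D–E: 42.1
D–F: 23.1
E–F: 57.6
Closest pair: B–C at 16.5.

B and C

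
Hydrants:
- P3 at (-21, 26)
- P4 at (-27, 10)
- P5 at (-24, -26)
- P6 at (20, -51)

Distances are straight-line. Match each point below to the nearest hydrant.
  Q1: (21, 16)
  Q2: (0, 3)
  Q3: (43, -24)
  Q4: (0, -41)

Q1→P3; Q2→P4; Q3→P6; Q4→P6

Q1 at (21, 16):
  P3: √((-42)² + (10)²) = √(1764.0000 + 100.0000) = 43.17
  P4: √((-48)² + (-6)²) = √(2304.0000 + 36.0000) = 48.37
  P5: √((-45)² + (-42)²) = √(2025.0000 + 1764.0000) = 61.55
  P6: √((-1)² + (-67)²) = √(1.0000 + 4489.0000) = 67.01
  → nearest: P3 (43.17)
Q2 at (0, 3):
  P3: √((-21)² + (23)²) = √(441.0000 + 529.0000) = 31.14
  P4: √((-27)² + (7)²) = √(729.0000 + 49.0000) = 27.89
  P5: √((-24)² + (-29)²) = √(576.0000 + 841.0000) = 37.64
  P6: √((20)² + (-54)²) = √(400.0000 + 2916.0000) = 57.58
  → nearest: P4 (27.89)
Q3 at (43, -24):
  P3: √((-64)² + (50)²) = √(4096.0000 + 2500.0000) = 81.22
  P4: √((-70)² + (34)²) = √(4900.0000 + 1156.0000) = 77.82
  P5: √((-67)² + (-2)²) = √(4489.0000 + 4.0000) = 67.03
  P6: √((-23)² + (-27)²) = √(529.0000 + 729.0000) = 35.47
  → nearest: P6 (35.47)
Q4 at (0, -41):
  P3: √((-21)² + (67)²) = √(441.0000 + 4489.0000) = 70.21
  P4: √((-27)² + (51)²) = √(729.0000 + 2601.0000) = 57.71
  P5: √((-24)² + (15)²) = √(576.0000 + 225.0000) = 28.30
  P6: √((20)² + (-10)²) = √(400.0000 + 100.0000) = 22.36
  → nearest: P6 (22.36)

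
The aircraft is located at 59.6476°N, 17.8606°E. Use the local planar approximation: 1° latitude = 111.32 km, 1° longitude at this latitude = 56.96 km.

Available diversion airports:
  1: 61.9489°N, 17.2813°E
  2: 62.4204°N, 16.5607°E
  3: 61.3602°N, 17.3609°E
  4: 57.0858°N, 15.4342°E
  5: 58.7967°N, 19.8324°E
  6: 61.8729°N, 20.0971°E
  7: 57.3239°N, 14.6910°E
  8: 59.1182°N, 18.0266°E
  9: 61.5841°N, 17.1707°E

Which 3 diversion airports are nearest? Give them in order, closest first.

Distances from 59.6476°N, 17.8606°E:
1: √((2.3013·111.32)² + (-0.5793·56.96)²) = √(65628.559250 + 1088.797257) = 258.2970 km
2: √((2.7728·111.32)² + (-1.2999·56.96)²) = √(95275.993488 + 5482.262782) = 317.4244 km
3: √((1.7126·111.32)² + (-0.4997·56.96)²) = √(36346.138293 + 810.137360) = 192.7596 km
4: √((-2.5618·111.32)² + (-2.4264·56.96)²) = √(81327.390568 + 19101.380502) = 316.9050 km
5: √((-0.8509·111.32)² + (1.9718·56.96)²) = √(8972.292900 + 12614.373497) = 146.9240 km
6: √((2.2253·111.32)² + (2.2365·56.96)²) = √(61365.394594 + 16228.477072) = 278.5568 km
7: √((-2.3237·111.32)² + (-3.1696·56.96)²) = √(66912.385203 + 32594.841809) = 315.4477 km
8: √((-0.5294·111.32)² + (0.1660·56.96)²) = √(3473.075859 + 89.403833) = 59.6865 km
9: √((1.9365·111.32)² + (-0.6899·56.96)²) = √(46470.933647 + 1544.230945) = 219.1236 km
Sorted: 8 (59.6865 km) < 5 (146.9240 km) < 3 (192.7596 km) < 9 (219.1236 km) < 1 (258.2970 km) < …

8, 5, 3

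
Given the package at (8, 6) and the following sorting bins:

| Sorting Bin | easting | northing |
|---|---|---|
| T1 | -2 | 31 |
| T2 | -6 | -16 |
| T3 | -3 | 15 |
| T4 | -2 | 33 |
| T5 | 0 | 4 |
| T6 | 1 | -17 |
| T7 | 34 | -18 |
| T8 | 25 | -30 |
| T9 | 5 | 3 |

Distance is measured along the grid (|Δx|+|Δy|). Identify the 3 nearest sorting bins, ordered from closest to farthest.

Distances from (8, 6):
T1: |-10| + |25| = 10 + 25 = 35
T2: |-14| + |-22| = 14 + 22 = 36
T3: |-11| + |9| = 11 + 9 = 20
T4: |-10| + |27| = 10 + 27 = 37
T5: |-8| + |-2| = 8 + 2 = 10
T6: |-7| + |-23| = 7 + 23 = 30
T7: |26| + |-24| = 26 + 24 = 50
T8: |17| + |-36| = 17 + 36 = 53
T9: |-3| + |-3| = 3 + 3 = 6
Sorted: T9 (6) < T5 (10) < T3 (20) < T6 (30) < T1 (35) < …

T9, T5, T3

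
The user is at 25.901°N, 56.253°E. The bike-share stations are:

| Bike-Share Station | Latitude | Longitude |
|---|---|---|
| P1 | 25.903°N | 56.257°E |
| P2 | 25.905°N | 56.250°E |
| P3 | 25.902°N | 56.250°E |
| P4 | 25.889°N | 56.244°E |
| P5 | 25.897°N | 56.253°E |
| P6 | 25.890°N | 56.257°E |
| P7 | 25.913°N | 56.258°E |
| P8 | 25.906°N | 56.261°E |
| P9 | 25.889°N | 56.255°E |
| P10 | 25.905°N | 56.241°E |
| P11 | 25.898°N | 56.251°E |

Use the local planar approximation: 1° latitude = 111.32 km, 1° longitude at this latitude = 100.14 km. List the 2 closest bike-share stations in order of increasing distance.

Distances from 25.901°N, 56.253°E:
P1: 0.458 km
P2: 0.537 km
P3: 0.320 km
P4: 1.611 km
P5: 0.445 km
P6: 1.288 km
P7: 1.427 km
P8: 0.975 km
P9: 1.351 km
P10: 1.282 km
P11: 0.389 km
Sorted: P3 (0.320 km) < P11 (0.389 km) < P5 (0.445 km) < P1 (0.458 km) < …

P3, P11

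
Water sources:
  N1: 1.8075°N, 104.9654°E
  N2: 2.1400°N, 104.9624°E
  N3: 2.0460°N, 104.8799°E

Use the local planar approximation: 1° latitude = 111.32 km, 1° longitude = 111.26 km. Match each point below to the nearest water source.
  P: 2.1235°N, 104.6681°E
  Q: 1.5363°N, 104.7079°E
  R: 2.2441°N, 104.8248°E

P→N3; Q→N1; R→N2

P at 2.1235°N, 104.6681°E:
  N1: √((-0.3160·111.32)² + (0.2973·111.26)²) = √(1237.429771 + 1094.127489) = 48.2862 km
  N2: √((0.0165·111.32)² + (0.2943·111.26)²) = √(3.373761 + 1072.157617) = 32.7953 km
  N3: √((-0.0775·111.32)² + (0.2118·111.26)²) = √(74.430305 + 555.303004) = 25.0945 km
  → nearest: N3 (25.0945 km)
Q at 1.5363°N, 104.7079°E:
  N1: √((0.2712·111.32)² + (0.2575·111.26)²) = √(911.435134 + 820.790985) = 41.6200 km
  N2: √((0.6037·111.32)² + (0.2545·111.26)²) = √(4516.362025 + 801.777168) = 72.9256 km
  N3: √((0.5097·111.32)² + (0.1720·111.26)²) = √(3219.405358 + 366.214052) = 59.8800 km
  → nearest: N1 (41.6200 km)
R at 2.2441°N, 104.8248°E:
  N1: √((-0.4366·111.32)² + (0.1406·111.26)²) = √(2362.184732 + 244.708330) = 51.0577 km
  N2: √((-0.1041·111.32)² + (0.1376·111.26)²) = √(134.291293 + 234.376994) = 19.2007 km
  N3: √((-0.1981·111.32)² + (0.0551·111.26)²) = √(486.312403 + 37.582123) = 22.8887 km
  → nearest: N2 (19.2007 km)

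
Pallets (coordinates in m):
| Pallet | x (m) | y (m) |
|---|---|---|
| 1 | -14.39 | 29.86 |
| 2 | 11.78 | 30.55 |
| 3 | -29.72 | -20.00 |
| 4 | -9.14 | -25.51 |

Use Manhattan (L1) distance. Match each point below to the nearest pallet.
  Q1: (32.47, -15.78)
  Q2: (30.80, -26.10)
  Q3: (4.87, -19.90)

Q1→4; Q2→4; Q3→4

Q1 at (32.47, -15.78):
  1: |-46.86| + |45.64| = 46.86 + 45.64 = 92.50 m
  2: |-20.69| + |46.33| = 20.69 + 46.33 = 67.02 m
  3: |-62.19| + |-4.22| = 62.19 + 4.22 = 66.41 m
  4: |-41.61| + |-9.73| = 41.61 + 9.73 = 51.34 m
  → nearest: 4 (51.34 m)
Q2 at (30.80, -26.10):
  1: |-45.19| + |55.96| = 45.19 + 55.96 = 101.15 m
  2: |-19.02| + |56.65| = 19.02 + 56.65 = 75.67 m
  3: |-60.52| + |6.10| = 60.52 + 6.10 = 66.62 m
  4: |-39.94| + |0.59| = 39.94 + 0.59 = 40.53 m
  → nearest: 4 (40.53 m)
Q3 at (4.87, -19.90):
  1: |-19.26| + |49.76| = 19.26 + 49.76 = 69.02 m
  2: |6.91| + |50.45| = 6.91 + 50.45 = 57.36 m
  3: |-34.59| + |-0.10| = 34.59 + 0.10 = 34.69 m
  4: |-14.01| + |-5.61| = 14.01 + 5.61 = 19.62 m
  → nearest: 4 (19.62 m)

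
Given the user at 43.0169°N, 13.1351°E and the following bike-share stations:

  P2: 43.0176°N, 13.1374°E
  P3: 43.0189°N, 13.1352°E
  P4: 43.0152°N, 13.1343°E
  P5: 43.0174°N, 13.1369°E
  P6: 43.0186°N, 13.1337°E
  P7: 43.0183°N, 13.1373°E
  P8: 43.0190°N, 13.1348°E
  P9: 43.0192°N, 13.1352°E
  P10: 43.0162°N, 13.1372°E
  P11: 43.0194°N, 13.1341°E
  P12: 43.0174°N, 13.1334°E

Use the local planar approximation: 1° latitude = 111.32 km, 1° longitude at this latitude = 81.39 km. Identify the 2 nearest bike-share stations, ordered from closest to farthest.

Distances from 43.0169°N, 13.1351°E:
P2: √((0.0007·111.32)² + (0.0023·81.39)²) = √(0.006072 + 0.035043) = 0.2028 km
P3: √((0.0020·111.32)² + (0.0001·81.39)²) = √(0.049569 + 0.000066) = 0.2228 km
P4: √((-0.0017·111.32)² + (-0.0008·81.39)²) = √(0.035813 + 0.004240) = 0.2001 km
P5: √((0.0005·111.32)² + (0.0018·81.39)²) = √(0.003098 + 0.021463) = 0.1567 km
P6: √((0.0017·111.32)² + (-0.0014·81.39)²) = √(0.035813 + 0.012984) = 0.2209 km
P7: √((0.0014·111.32)² + (0.0022·81.39)²) = √(0.024289 + 0.032062) = 0.2374 km
P8: √((0.0021·111.32)² + (-0.0003·81.39)²) = √(0.054649 + 0.000596) = 0.2350 km
P9: √((0.0023·111.32)² + (0.0001·81.39)²) = √(0.065554 + 0.000066) = 0.2562 km
P10: √((-0.0007·111.32)² + (0.0021·81.39)²) = √(0.006072 + 0.029213) = 0.1878 km
P11: √((0.0025·111.32)² + (-0.0010·81.39)²) = √(0.077451 + 0.006624) = 0.2900 km
P12: √((0.0005·111.32)² + (-0.0017·81.39)²) = √(0.003098 + 0.019144) = 0.1491 km
Sorted: P12 (0.1491 km) < P5 (0.1567 km) < P10 (0.1878 km) < P4 (0.2001 km) < …

P12, P5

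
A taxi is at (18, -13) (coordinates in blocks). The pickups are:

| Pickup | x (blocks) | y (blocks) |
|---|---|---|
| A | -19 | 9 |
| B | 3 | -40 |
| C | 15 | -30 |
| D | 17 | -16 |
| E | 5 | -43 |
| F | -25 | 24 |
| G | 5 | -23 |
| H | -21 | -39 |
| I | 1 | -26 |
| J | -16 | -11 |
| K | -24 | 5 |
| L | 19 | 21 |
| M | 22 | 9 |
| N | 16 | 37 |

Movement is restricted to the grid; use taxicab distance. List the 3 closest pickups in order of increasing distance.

D, C, G

Distances from (18, -13):
A: |-37| + |22| = 37 + 22 = 59 blocks
B: |-15| + |-27| = 15 + 27 = 42 blocks
C: |-3| + |-17| = 3 + 17 = 20 blocks
D: |-1| + |-3| = 1 + 3 = 4 blocks
E: |-13| + |-30| = 13 + 30 = 43 blocks
F: |-43| + |37| = 43 + 37 = 80 blocks
G: |-13| + |-10| = 13 + 10 = 23 blocks
H: |-39| + |-26| = 39 + 26 = 65 blocks
I: |-17| + |-13| = 17 + 13 = 30 blocks
J: |-34| + |2| = 34 + 2 = 36 blocks
K: |-42| + |18| = 42 + 18 = 60 blocks
L: |1| + |34| = 1 + 34 = 35 blocks
M: |4| + |22| = 4 + 22 = 26 blocks
N: |-2| + |50| = 2 + 50 = 52 blocks
Sorted: D (4 blocks) < C (20 blocks) < G (23 blocks) < M (26 blocks) < I (30 blocks) < …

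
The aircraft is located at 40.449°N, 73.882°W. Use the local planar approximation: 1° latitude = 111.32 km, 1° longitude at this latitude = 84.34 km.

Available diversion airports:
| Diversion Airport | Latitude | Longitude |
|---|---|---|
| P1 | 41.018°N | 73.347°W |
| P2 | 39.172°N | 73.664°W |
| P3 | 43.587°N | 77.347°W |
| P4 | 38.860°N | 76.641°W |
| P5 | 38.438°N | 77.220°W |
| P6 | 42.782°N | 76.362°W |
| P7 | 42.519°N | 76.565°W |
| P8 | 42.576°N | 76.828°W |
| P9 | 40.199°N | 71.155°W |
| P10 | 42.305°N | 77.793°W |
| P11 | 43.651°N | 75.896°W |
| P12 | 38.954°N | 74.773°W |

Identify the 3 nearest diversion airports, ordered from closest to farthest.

Distances from 40.449°N, 73.882°W:
P1: √((0.569·111.32)² + (0.535·84.34)²) = √(4012.09242 + 2035.98586) = 77.769 km
P2: √((-1.277·111.32)² + (0.218·84.34)²) = √(20208.22598 + 338.04941) = 143.340 km
P3: √((3.138·111.32)² + (-3.465·84.34)²) = √(122025.97147 + 85403.10709) = 455.444 km
P4: √((-1.589·111.32)² + (-2.759·84.34)²) = √(31289.18058 + 54146.52556) = 292.294 km
P5: √((-2.011·111.32)² + (-3.338·84.34)²) = √(50115.32331 + 79257.40668) = 359.684 km
P6: √((2.333·111.32)² + (-2.480·84.34)²) = √(67449.05556 + 43749.24423) = 333.464 km
P7: √((2.070·111.32)² + (-2.683·84.34)²) = √(53099.09097 + 51204.54822) = 322.961 km
P8: √((2.127·111.32)² + (-2.946·84.34)²) = √(56063.65080 + 61735.17426) = 343.218 km
P9: √((-0.250·111.32)² + (2.727·84.34)²) = √(774.50890 + 52897.78282) = 231.673 km
P10: √((1.856·111.32)² + (-3.911·84.34)²) = √(42687.65904 + 108803.48979) = 389.219 km
P11: √((3.202·111.32)² + (-2.014·84.34)²) = √(127054.20717 + 28852.67779) = 394.850 km
P12: √((-1.495·111.32)² + (-0.891·84.34)²) = √(27696.74807 + 5647.06259) = 182.603 km
Sorted: P1 (77.769 km) < P2 (143.340 km) < P12 (182.603 km) < P9 (231.673 km) < P4 (292.294 km) < …

P1, P2, P12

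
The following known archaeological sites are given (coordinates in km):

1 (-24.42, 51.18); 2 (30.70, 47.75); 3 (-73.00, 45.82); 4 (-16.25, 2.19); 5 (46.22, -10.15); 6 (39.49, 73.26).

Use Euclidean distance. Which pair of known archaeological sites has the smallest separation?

2 and 6

Pairwise distances:
1–2: 55.23 km
1–3: 48.87 km
1–4: 49.67 km
1–5: 93.55 km
1–6: 67.62 km
2–3: 103.72 km
2–4: 65.42 km
2–5: 59.94 km
2–6: 26.98 km
3–4: 71.58 km
3–5: 131.70 km
3–6: 115.79 km
4–5: 63.68 km
4–6: 90.32 km
5–6: 83.68 km
Closest pair: 2–6 at 26.98 km.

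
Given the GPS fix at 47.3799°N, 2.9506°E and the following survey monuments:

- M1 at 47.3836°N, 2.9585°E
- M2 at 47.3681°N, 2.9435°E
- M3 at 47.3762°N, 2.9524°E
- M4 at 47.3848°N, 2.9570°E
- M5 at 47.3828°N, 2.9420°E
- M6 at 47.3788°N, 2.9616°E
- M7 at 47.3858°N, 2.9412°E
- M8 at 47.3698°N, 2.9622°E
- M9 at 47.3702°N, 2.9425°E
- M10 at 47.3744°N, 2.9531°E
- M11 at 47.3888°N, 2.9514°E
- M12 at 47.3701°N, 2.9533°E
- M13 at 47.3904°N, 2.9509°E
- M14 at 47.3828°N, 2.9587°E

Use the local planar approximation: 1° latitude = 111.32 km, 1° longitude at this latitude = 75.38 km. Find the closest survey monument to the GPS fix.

Distances from 47.3799°N, 2.9506°E:
M1: √((0.0037·111.32)² + (0.0079·75.38)²) = √(0.169648 + 0.354623) = 0.7241 km
M2: √((-0.0118·111.32)² + (-0.0071·75.38)²) = √(1.725482 + 0.286437) = 1.4184 km
M3: √((-0.0037·111.32)² + (0.0018·75.38)²) = √(0.169648 + 0.018410) = 0.4337 km
M4: √((0.0049·111.32)² + (0.0064·75.38)²) = √(0.297535 + 0.232741) = 0.7282 km
M5: √((0.0029·111.32)² + (-0.0086·75.38)²) = √(0.104218 + 0.420251) = 0.7242 km
M6: √((-0.0011·111.32)² + (0.0110·75.38)²) = √(0.014994 + 0.687539) = 0.8382 km
M7: √((0.0059·111.32)² + (-0.0094·75.38)²) = √(0.431370 + 0.502074) = 0.9661 km
M8: √((-0.0101·111.32)² + (0.0116·75.38)²) = √(1.264122 + 0.764589) = 1.4243 km
M9: √((-0.0097·111.32)² + (-0.0081·75.38)²) = √(1.165977 + 0.372805) = 1.2405 km
M10: √((-0.0055·111.32)² + (0.0025·75.38)²) = √(0.374862 + 0.035513) = 0.6406 km
M11: √((0.0089·111.32)² + (0.0008·75.38)²) = √(0.981582 + 0.003637) = 0.9926 km
M12: √((-0.0098·111.32)² + (0.0027·75.38)²) = √(1.190141 + 0.041423) = 1.1098 km
M13: √((0.0105·111.32)² + (0.0003·75.38)²) = √(1.366234 + 0.000511) = 1.1691 km
M14: √((0.0029·111.32)² + (0.0081·75.38)²) = √(0.104218 + 0.372805) = 0.6907 km
Minimum: M3 at 0.4337 km.

M3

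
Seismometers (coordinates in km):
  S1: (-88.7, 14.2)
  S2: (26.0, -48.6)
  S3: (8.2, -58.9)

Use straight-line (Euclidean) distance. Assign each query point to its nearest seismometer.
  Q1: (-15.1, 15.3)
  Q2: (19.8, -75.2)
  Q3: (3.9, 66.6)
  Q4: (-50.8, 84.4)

Q1 at (-15.1, 15.3):
  S1: 73.6 km
  S2: 76.0 km
  S3: 77.8 km
  → nearest: S1 (73.6 km)
Q2 at (19.8, -75.2):
  S1: 140.6 km
  S2: 27.3 km
  S3: 20.0 km
  → nearest: S3 (20.0 km)
Q3 at (3.9, 66.6):
  S1: 106.4 km
  S2: 117.3 km
  S3: 125.6 km
  → nearest: S1 (106.4 km)
Q4 at (-50.8, 84.4):
  S1: 79.8 km
  S2: 153.6 km
  S3: 155.0 km
  → nearest: S1 (79.8 km)

Q1→S1; Q2→S3; Q3→S1; Q4→S1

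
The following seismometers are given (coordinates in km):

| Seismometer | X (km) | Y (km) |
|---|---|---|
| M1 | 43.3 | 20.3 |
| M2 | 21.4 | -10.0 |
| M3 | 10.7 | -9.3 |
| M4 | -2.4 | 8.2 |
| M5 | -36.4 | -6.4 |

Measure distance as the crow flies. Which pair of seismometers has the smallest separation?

M2 and M3

Pairwise distances:
M1–M2: √((-21.9)² + (-30.3)²) = √(479.610 + 918.090) = 37.4 km
M1–M3: √((-32.6)² + (-29.6)²) = √(1062.760 + 876.160) = 44.0 km
M1–M4: √((-45.7)² + (-12.1)²) = √(2088.490 + 146.410) = 47.3 km
M1–M5: √((-79.7)² + (-26.7)²) = √(6352.090 + 712.890) = 84.1 km
M2–M3: √((-10.7)² + (0.7)²) = √(114.490 + 0.490) = 10.7 km
M2–M4: √((-23.8)² + (18.2)²) = √(566.440 + 331.240) = 30.0 km
M2–M5: √((-57.8)² + (3.6)²) = √(3340.840 + 12.960) = 57.9 km
M3–M4: √((-13.1)² + (17.5)²) = √(171.610 + 306.250) = 21.9 km
M3–M5: √((-47.1)² + (2.9)²) = √(2218.410 + 8.410) = 47.2 km
M4–M5: √((-34.0)² + (-14.6)²) = √(1156.000 + 213.160) = 37.0 km
Closest pair: M2–M3 at 10.7 km.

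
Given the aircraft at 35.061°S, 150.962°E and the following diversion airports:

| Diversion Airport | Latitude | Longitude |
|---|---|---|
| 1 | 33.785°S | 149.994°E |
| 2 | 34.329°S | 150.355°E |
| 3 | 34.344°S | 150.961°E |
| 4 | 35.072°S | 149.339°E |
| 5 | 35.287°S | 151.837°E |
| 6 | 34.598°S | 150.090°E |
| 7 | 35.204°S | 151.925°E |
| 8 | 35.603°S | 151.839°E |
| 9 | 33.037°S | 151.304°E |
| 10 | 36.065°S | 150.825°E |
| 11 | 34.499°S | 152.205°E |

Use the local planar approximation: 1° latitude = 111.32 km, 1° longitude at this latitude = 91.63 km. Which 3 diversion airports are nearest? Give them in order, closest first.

Distances from 35.061°S, 150.962°E:
1: 167.463 km
2: 98.659 km
3: 79.816 km
4: 148.721 km
5: 84.031 km
6: 95.083 km
7: 89.664 km
8: 100.489 km
9: 227.481 km
10: 112.468 km
11: 129.947 km
Sorted: 3 (79.816 km) < 5 (84.031 km) < 7 (89.664 km) < 6 (95.083 km) < 2 (98.659 km) < …

3, 5, 7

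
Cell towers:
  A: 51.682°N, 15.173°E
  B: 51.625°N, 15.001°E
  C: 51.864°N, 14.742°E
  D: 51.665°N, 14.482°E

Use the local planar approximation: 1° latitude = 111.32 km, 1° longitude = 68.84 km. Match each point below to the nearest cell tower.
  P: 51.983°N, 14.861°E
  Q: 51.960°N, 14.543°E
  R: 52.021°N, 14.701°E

P at 51.983°N, 14.861°E:
  A: √((-0.301·111.32)² + (0.312·68.84)²) = √(1122.74049 + 461.30792) = 39.800 km
  B: √((-0.358·111.32)² + (0.140·68.84)²) = √(1588.22654 + 92.88333) = 41.001 km
  C: √((-0.119·111.32)² + (-0.119·68.84)²) = √(175.48513 + 67.10821) = 15.575 km
  D: √((-0.318·111.32)² + (-0.379·68.84)²) = √(1253.14301 + 680.70688) = 43.976 km
  → nearest: C (15.575 km)
Q at 51.960°N, 14.543°E:
  A: √((-0.278·111.32)² + (0.630·68.84)²) = √(957.71433 + 1880.88751) = 53.279 km
  B: √((-0.335·111.32)² + (0.458·68.84)²) = √(1390.70818 + 994.06018) = 48.834 km
  C: √((-0.096·111.32)² + (0.199·68.84)²) = √(114.20598 + 187.66698) = 17.374 km
  D: √((-0.295·111.32)² + (-0.061·68.84)²) = √(1078.42619 + 17.63362) = 33.107 km
  → nearest: C (17.374 km)
R at 52.021°N, 14.701°E:
  A: √((-0.339·111.32)² + (0.472·68.84)²) = √(1424.11740 + 1055.76126) = 49.798 km
  B: √((-0.396·111.32)² + (0.300·68.84)²) = √(1943.28620 + 426.50510) = 48.681 km
  C: √((-0.157·111.32)² + (0.041·68.84)²) = √(305.45392 + 7.96617) = 17.704 km
  D: √((-0.356·111.32)² + (-0.219·68.84)²) = √(1570.53056 + 227.28457) = 42.401 km
  → nearest: C (17.704 km)

P→C; Q→C; R→C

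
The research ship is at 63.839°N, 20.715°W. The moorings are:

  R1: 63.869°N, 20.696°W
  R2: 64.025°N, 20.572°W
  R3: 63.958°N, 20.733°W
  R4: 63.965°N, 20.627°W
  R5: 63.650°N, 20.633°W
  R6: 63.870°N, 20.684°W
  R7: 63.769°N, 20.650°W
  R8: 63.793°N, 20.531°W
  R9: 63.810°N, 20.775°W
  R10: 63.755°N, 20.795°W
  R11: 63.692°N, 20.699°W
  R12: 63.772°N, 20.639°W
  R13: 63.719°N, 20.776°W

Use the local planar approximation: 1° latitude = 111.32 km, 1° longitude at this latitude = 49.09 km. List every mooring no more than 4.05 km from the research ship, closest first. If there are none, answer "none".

R1, R6

Distances from 63.839°N, 20.715°W:
R1: √((0.030·111.32)² + (0.019·49.09)²) = √(11.15293 + 0.86995) = 3.467 km
R2: √((0.186·111.32)² + (0.143·49.09)²) = √(428.71856 + 49.27857) = 21.863 km
R3: √((0.119·111.32)² + (-0.018·49.09)²) = √(175.48513 + 0.78078) = 13.277 km
R4: √((0.126·111.32)² + (0.088·49.09)²) = √(196.73765 + 18.66171) = 14.676 km
R5: √((-0.189·111.32)² + (0.082·49.09)²) = √(442.65972 + 16.20368) = 21.421 km
R6: √((0.031·111.32)² + (0.031·49.09)²) = √(11.90885 + 2.31584) = 3.772 km
R7: √((-0.070·111.32)² + (0.065·49.09)²) = √(60.72150 + 10.18152) = 8.420 km
R8: √((-0.046·111.32)² + (0.184·49.09)²) = √(26.22177 + 81.58714) = 10.383 km
R9: √((-0.029·111.32)² + (-0.060·49.09)²) = √(10.42179 + 8.67538) = 4.370 km
R10: √((-0.084·111.32)² + (-0.080·49.09)²) = √(87.43896 + 15.42290) = 10.142 km
R11: √((-0.147·111.32)² + (0.016·49.09)²) = √(267.78181 + 0.61692) = 16.383 km
R12: √((-0.067·111.32)² + (0.076·49.09)²) = √(55.62833 + 13.91917) = 8.340 km
R13: √((-0.120·111.32)² + (-0.061·49.09)²) = √(178.44685 + 8.96697) = 13.690 km
Threshold 4.05 km: R1 (3.467 km), R6 (3.772 km) are within range.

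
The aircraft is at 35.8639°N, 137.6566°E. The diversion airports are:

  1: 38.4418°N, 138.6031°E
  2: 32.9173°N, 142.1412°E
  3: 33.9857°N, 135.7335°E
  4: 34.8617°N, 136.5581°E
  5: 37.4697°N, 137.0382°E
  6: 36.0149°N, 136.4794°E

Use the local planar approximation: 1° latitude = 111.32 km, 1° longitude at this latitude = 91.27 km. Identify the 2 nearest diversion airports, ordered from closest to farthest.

6, 4

Distances from 35.8639°N, 137.6566°E:
1: √((2.5779·111.32)² + (0.9465·91.27)²) = √(82352.830066 + 7462.723272) = 299.6924 km
2: √((-2.9466·111.32)² + (4.4846·91.27)²) = √(107594.176113 + 167534.219310) = 524.5268 km
3: √((-1.8782·111.32)² + (-1.9231·91.27)²) = √(43714.958229 + 30807.739742) = 272.9885 km
4: √((-1.0022·111.32)² + (-1.0985·91.27)²) = √(12446.727805 + 10052.086649) = 149.9960 km
5: √((1.6058·111.32)² + (-0.6184·91.27)²) = √(31954.299579 + 3185.628022) = 187.4565 km
6: √((0.1510·111.32)² + (-1.1772·91.27)²) = √(282.553239 + 11544.007704) = 108.7500 km
Sorted: 6 (108.7500 km) < 4 (149.9960 km) < 5 (187.4565 km) < 3 (272.9885 km) < …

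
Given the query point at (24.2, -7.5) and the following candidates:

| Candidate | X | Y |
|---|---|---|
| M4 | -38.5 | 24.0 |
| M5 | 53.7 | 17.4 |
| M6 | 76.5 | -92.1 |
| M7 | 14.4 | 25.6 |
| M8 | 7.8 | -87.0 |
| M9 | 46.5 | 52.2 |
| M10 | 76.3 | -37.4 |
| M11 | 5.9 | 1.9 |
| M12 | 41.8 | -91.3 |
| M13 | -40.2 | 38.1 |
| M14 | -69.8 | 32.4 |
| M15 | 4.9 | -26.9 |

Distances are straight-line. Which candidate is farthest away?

Distances from (24.2, -7.5):
M4: √((-62.7)² + (31.5)²) = √(3931.290 + 992.250) = 70.2
M5: √((29.5)² + (24.9)²) = √(870.250 + 620.010) = 38.6
M6: √((52.3)² + (-84.6)²) = √(2735.290 + 7157.160) = 99.5
M7: √((-9.8)² + (33.1)²) = √(96.040 + 1095.610) = 34.5
M8: √((-16.4)² + (-79.5)²) = √(268.960 + 6320.250) = 81.2
M9: √((22.3)² + (59.7)²) = √(497.290 + 3564.090) = 63.7
M10: √((52.1)² + (-29.9)²) = √(2714.410 + 894.010) = 60.1
M11: √((-18.3)² + (9.4)²) = √(334.890 + 88.360) = 20.6
M12: √((17.6)² + (-83.8)²) = √(309.760 + 7022.440) = 85.6
M13: √((-64.4)² + (45.6)²) = √(4147.360 + 2079.360) = 78.9
M14: √((-94.0)² + (39.9)²) = √(8836.000 + 1592.010) = 102.1
M15: √((-19.3)² + (-19.4)²) = √(372.490 + 376.360) = 27.4
Maximum: M14 at 102.1.

M14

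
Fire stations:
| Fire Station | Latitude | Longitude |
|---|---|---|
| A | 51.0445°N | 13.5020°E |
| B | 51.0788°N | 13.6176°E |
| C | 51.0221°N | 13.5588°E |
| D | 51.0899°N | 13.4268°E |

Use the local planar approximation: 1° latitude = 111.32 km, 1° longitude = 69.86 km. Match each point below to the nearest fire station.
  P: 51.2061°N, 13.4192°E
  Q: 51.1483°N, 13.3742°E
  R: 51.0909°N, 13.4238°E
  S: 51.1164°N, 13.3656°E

P→D; Q→D; R→D; S→D

P at 51.2061°N, 13.4192°E:
  A: 18.8964 km
  B: 19.8223 km
  C: 22.6861 km
  D: 12.9463 km
  → nearest: D (12.9463 km)
Q at 51.1483°N, 13.3742°E:
  A: 14.6024 km
  B: 18.6813 km
  C: 19.0702 km
  D: 7.4677 km
  → nearest: D (7.4677 km)
R at 51.0909°N, 13.4238°E:
  A: 7.5183 km
  B: 13.6057 km
  C: 12.1492 km
  D: 0.2373 km
  → nearest: D (0.2373 km)
S at 51.1164°N, 13.3656°E:
  A: 12.4444 km
  B: 18.0955 km
  C: 17.0987 km
  D: 5.1944 km
  → nearest: D (5.1944 km)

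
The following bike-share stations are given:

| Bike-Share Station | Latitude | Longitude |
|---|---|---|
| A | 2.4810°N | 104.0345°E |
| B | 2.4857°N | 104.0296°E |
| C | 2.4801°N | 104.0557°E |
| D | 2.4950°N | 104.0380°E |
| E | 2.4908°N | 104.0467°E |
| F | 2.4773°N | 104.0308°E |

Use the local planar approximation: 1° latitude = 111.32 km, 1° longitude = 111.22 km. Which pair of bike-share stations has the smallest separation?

A and F

Pairwise distances:
A–B: 0.7555 km
A–C: 2.3600 km
A–D: 1.6064 km
A–E: 1.7411 km
A–F: 0.5822 km
B–C: 2.9690 km
B–D: 1.3945 km
B–E: 1.9848 km
B–F: 0.9446 km
C–D: 2.5742 km
C–E: 1.5559 km
C–F: 2.7869 km
D–E: 1.0747 km
D–F: 2.1269 km
E–F: 2.3207 km
Closest pair: A–F at 0.5822 km.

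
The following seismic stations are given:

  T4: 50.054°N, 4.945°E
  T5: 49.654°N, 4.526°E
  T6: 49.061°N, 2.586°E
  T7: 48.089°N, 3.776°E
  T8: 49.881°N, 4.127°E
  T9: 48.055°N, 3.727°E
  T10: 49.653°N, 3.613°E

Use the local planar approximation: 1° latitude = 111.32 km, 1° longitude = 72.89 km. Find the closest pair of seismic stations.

Pairwise distances:
T4–T5: 53.995 km
T4–T6: 204.414 km
T4–T7: 234.754 km
T4–T8: 62.657 km
T4–T9: 239.585 km
T4–T10: 106.860 km
T5–T6: 156.056 km
T5–T7: 182.592 km
T5–T8: 38.528 km
T5–T9: 187.286 km
T5–T10: 66.549 km
T6–T7: 138.678 km
T6–T8: 144.738 km
T6–T9: 139.492 km
T6–T10: 99.733 km
T7–T8: 201.119 km
T7–T9: 5.204 km
T7–T10: 174.509 km
T8–T9: 205.351 km
T8–T10: 45.253 km
T9–T10: 178.083 km
Closest pair: T7–T9 at 5.204 km.

T7 and T9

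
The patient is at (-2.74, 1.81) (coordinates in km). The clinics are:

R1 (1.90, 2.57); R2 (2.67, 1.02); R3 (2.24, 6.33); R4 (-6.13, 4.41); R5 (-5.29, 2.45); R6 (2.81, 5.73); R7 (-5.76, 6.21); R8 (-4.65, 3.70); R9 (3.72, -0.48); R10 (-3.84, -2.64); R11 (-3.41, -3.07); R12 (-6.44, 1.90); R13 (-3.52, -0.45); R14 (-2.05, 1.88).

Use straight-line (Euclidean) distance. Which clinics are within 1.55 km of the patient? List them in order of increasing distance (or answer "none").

Distances from (-2.74, 1.81):
R1: √((4.64)² + (0.76)²) = √(21.5296 + 0.5776) = 4.70 km
R2: √((5.41)² + (-0.79)²) = √(29.2681 + 0.6241) = 5.47 km
R3: √((4.98)² + (4.52)²) = √(24.8004 + 20.4304) = 6.73 km
R4: √((-3.39)² + (2.60)²) = √(11.4921 + 6.7600) = 4.27 km
R5: √((-2.55)² + (0.64)²) = √(6.5025 + 0.4096) = 2.63 km
R6: √((5.55)² + (3.92)²) = √(30.8025 + 15.3664) = 6.79 km
R7: √((-3.02)² + (4.40)²) = √(9.1204 + 19.3600) = 5.34 km
R8: √((-1.91)² + (1.89)²) = √(3.6481 + 3.5721) = 2.69 km
R9: √((6.46)² + (-2.29)²) = √(41.7316 + 5.2441) = 6.85 km
R10: √((-1.10)² + (-4.45)²) = √(1.2100 + 19.8025) = 4.58 km
R11: √((-0.67)² + (-4.88)²) = √(0.4489 + 23.8144) = 4.93 km
R12: √((-3.70)² + (0.09)²) = √(13.6900 + 0.0081) = 3.70 km
R13: √((-0.78)² + (-2.26)²) = √(0.6084 + 5.1076) = 2.39 km
R14: √((0.69)² + (0.07)²) = √(0.4761 + 0.0049) = 0.69 km
Threshold 1.55 km: R14 (0.69 km) is within range.

R14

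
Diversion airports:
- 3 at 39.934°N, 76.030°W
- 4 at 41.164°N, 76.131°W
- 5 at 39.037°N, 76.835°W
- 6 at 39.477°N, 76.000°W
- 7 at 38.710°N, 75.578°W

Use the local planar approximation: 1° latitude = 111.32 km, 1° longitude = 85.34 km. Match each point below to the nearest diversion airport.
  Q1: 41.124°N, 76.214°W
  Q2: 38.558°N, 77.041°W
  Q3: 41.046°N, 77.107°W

Q1→4; Q2→5; Q3→4

Q1 at 41.124°N, 76.214°W:
  3: 133.398 km
  4: 8.367 km
  5: 238.293 km
  6: 184.251 km
  7: 274.153 km
  → nearest: 4 (8.367 km)
Q2 at 38.558°N, 77.041°W:
  3: 175.804 km
  4: 300.315 km
  5: 56.146 km
  6: 135.493 km
  7: 125.994 km
  → nearest: 5 (56.146 km)
Q3 at 41.046°N, 77.107°W:
  3: 154.179 km
  4: 84.321 km
  5: 224.843 km
  6: 198.573 km
  7: 290.945 km
  → nearest: 4 (84.321 km)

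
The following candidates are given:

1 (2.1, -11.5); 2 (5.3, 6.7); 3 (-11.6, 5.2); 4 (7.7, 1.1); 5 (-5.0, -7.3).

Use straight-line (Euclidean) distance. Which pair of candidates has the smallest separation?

2 and 4

Pairwise distances:
1–2: 18.5
1–3: 21.6
1–4: 13.8
1–5: 8.2
2–3: 17.0
2–4: 6.1
2–5: 17.4
3–4: 19.7
3–5: 14.1
4–5: 15.2
Closest pair: 2–4 at 6.1.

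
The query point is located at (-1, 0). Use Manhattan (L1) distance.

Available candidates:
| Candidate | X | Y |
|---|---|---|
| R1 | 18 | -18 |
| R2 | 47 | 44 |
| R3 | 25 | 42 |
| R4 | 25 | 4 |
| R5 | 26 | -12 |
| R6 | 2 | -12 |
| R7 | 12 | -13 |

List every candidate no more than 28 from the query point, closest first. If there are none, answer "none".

R6, R7

Distances from (-1, 0):
R1: |19| + |-18| = 19 + 18 = 37
R2: |48| + |44| = 48 + 44 = 92
R3: |26| + |42| = 26 + 42 = 68
R4: |26| + |4| = 26 + 4 = 30
R5: |27| + |-12| = 27 + 12 = 39
R6: |3| + |-12| = 3 + 12 = 15
R7: |13| + |-13| = 13 + 13 = 26
Threshold 28: R6 (15), R7 (26) are within range.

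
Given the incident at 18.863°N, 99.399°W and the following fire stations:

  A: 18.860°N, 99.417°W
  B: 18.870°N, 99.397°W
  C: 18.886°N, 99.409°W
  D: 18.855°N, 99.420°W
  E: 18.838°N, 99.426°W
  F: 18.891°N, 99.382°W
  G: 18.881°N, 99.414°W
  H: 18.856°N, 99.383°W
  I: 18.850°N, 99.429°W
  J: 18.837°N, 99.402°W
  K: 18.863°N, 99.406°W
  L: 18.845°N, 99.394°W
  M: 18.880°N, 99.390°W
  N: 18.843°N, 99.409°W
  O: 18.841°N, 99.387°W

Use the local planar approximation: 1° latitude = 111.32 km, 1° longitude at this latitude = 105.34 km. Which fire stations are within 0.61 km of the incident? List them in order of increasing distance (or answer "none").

none

Distances from 18.863°N, 99.399°W:
A: √((-0.003·111.32)² + (-0.018·105.34)²) = √(0.11153 + 3.59527) = 1.925 km
B: √((0.007·111.32)² + (0.002·105.34)²) = √(0.60721 + 0.04439) = 0.807 km
C: √((0.023·111.32)² + (-0.010·105.34)²) = √(6.55544 + 1.10965) = 2.769 km
D: √((-0.008·111.32)² + (-0.021·105.34)²) = √(0.79310 + 4.89356) = 2.385 km
E: √((-0.025·111.32)² + (-0.027·105.34)²) = √(7.74509 + 8.08936) = 3.979 km
F: √((0.028·111.32)² + (0.017·105.34)²) = √(9.71544 + 3.20689) = 3.595 km
G: √((0.018·111.32)² + (-0.015·105.34)²) = √(4.01505 + 2.49672) = 2.552 km
H: √((-0.007·111.32)² + (0.016·105.34)²) = √(0.60721 + 2.84071) = 1.857 km
I: √((-0.013·111.32)² + (-0.030·105.34)²) = √(2.09427 + 9.98686) = 3.476 km
J: √((-0.026·111.32)² + (-0.003·105.34)²) = √(8.37709 + 0.09987) = 2.912 km
K: √((0.000·111.32)² + (-0.007·105.34)²) = √(0.00000 + 0.54373) = 0.737 km
L: √((-0.018·111.32)² + (0.005·105.34)²) = √(4.01505 + 0.27741) = 2.072 km
M: √((0.017·111.32)² + (0.009·105.34)²) = √(3.58133 + 0.89882) = 2.117 km
N: √((-0.020·111.32)² + (-0.010·105.34)²) = √(4.95686 + 1.10965) = 2.463 km
O: √((-0.022·111.32)² + (0.012·105.34)²) = √(5.99780 + 1.59790) = 2.756 km
Threshold 0.61 km: none within range.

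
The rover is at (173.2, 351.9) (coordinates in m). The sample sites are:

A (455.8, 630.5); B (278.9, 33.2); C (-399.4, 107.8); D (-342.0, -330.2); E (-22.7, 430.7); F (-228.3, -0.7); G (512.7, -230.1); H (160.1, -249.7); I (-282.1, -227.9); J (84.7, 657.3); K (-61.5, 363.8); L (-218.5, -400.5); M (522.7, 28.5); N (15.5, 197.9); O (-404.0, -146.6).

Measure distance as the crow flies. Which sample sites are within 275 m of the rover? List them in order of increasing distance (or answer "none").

E, N, K

Distances from (173.2, 351.9):
A: √((282.6)² + (278.6)²) = √(79862.760 + 77617.960) = 396.8 m
B: √((105.7)² + (-318.7)²) = √(11172.490 + 101569.690) = 335.8 m
C: √((-572.6)² + (-244.1)²) = √(327870.760 + 59584.810) = 622.5 m
D: √((-515.2)² + (-682.1)²) = √(265431.040 + 465260.410) = 854.8 m
E: √((-195.9)² + (78.8)²) = √(38376.810 + 6209.440) = 211.2 m
F: √((-401.5)² + (-352.6)²) = √(161202.250 + 124326.760) = 534.3 m
G: √((339.5)² + (-582.0)²) = √(115260.250 + 338724.000) = 673.8 m
H: √((-13.1)² + (-601.6)²) = √(171.610 + 361922.560) = 601.7 m
I: √((-455.3)² + (-579.8)²) = √(207298.090 + 336168.040) = 737.2 m
J: √((-88.5)² + (305.4)²) = √(7832.250 + 93269.160) = 318.0 m
K: √((-234.7)² + (11.9)²) = √(55084.090 + 141.610) = 235.0 m
L: √((-391.7)² + (-752.4)²) = √(153428.890 + 566105.760) = 848.3 m
M: √((349.5)² + (-323.4)²) = √(122150.250 + 104587.560) = 476.2 m
N: √((-157.7)² + (-154.0)²) = √(24869.290 + 23716.000) = 220.4 m
O: √((-577.2)² + (-498.5)²) = √(333159.840 + 248502.250) = 762.7 m
Threshold 275 m: E (211.2 m), N (220.4 m), K (235.0 m) are within range.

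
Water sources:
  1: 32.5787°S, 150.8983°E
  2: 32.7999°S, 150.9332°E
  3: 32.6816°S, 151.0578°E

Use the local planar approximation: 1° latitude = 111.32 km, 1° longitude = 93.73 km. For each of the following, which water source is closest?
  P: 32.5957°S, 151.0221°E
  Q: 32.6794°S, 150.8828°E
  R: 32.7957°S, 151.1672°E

P→3; Q→1; R→3

P at 32.5957°S, 151.0221°E:
  1: 11.7571 km
  2: 24.2106 km
  3: 10.1309 km
  → nearest: 3 (10.1309 km)
Q at 32.6794°S, 150.8828°E:
  1: 11.3037 km
  2: 14.2216 km
  3: 16.4046 km
  → nearest: 1 (11.3037 km)
R at 32.7957°S, 151.1672°E:
  1: 34.9110 km
  2: 21.9378 km
  3: 16.3241 km
  → nearest: 3 (16.3241 km)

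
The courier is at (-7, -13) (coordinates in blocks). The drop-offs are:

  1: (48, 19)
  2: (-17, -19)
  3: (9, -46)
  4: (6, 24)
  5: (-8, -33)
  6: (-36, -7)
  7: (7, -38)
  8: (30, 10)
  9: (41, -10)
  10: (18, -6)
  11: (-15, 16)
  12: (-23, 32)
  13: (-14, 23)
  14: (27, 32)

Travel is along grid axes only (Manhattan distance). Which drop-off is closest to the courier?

2

Distances from (-7, -13):
1: |55| + |32| = 55 + 32 = 87 blocks
2: |-10| + |-6| = 10 + 6 = 16 blocks
3: |16| + |-33| = 16 + 33 = 49 blocks
4: |13| + |37| = 13 + 37 = 50 blocks
5: |-1| + |-20| = 1 + 20 = 21 blocks
6: |-29| + |6| = 29 + 6 = 35 blocks
7: |14| + |-25| = 14 + 25 = 39 blocks
8: |37| + |23| = 37 + 23 = 60 blocks
9: |48| + |3| = 48 + 3 = 51 blocks
10: |25| + |7| = 25 + 7 = 32 blocks
11: |-8| + |29| = 8 + 29 = 37 blocks
12: |-16| + |45| = 16 + 45 = 61 blocks
13: |-7| + |36| = 7 + 36 = 43 blocks
14: |34| + |45| = 34 + 45 = 79 blocks
Minimum: 2 at 16 blocks.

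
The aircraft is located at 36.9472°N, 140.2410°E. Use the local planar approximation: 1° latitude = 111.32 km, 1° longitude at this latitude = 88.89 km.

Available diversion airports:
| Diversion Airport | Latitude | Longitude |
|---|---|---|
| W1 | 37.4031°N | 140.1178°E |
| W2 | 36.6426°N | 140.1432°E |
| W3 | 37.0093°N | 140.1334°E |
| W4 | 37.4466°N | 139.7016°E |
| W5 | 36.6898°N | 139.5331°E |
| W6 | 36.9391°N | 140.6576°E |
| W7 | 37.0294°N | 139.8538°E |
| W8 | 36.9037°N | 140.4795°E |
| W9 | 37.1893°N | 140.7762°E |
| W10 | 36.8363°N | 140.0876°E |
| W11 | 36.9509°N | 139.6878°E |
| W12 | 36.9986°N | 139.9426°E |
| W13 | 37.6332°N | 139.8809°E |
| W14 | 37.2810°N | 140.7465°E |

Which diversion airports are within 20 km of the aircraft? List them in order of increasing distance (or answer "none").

Distances from 36.9472°N, 140.2410°E:
W1: 51.9189 km
W2: 35.0048 km
W3: 11.8013 km
W4: 73.4135 km
W5: 69.1421 km
W6: 37.0426 km
W7: 35.6138 km
W8: 21.7463 km
W9: 54.6773 km
W10: 18.3941 km
W11: 49.1757 km
W12: 27.1349 km
W13: 82.8027 km
W14: 58.3080 km
Threshold 20 km: W3 (11.8013 km), W10 (18.3941 km) are within range.

W3, W10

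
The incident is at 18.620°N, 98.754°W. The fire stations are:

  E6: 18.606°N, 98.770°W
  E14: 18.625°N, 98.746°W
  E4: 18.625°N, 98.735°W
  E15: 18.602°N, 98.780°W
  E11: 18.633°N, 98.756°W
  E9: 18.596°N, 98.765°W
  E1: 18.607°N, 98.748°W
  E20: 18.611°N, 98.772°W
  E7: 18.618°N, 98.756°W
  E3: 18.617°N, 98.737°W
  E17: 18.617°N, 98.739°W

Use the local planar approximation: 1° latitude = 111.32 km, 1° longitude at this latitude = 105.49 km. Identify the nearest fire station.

Distances from 18.620°N, 98.754°W:
E6: 2.297 km
E14: 1.011 km
E4: 2.080 km
E15: 3.397 km
E11: 1.462 km
E9: 2.913 km
E1: 1.580 km
E20: 2.147 km
E7: 0.307 km
E3: 1.824 km
E17: 1.617 km
Minimum: E7 at 0.307 km.

E7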